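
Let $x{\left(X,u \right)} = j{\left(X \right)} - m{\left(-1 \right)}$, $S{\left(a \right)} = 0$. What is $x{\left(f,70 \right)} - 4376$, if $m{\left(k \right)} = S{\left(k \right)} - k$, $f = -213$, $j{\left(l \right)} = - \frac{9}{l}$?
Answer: $- \frac{310764}{71} \approx -4377.0$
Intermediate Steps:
$m{\left(k \right)} = - k$ ($m{\left(k \right)} = 0 - k = - k$)
$x{\left(X,u \right)} = -1 - \frac{9}{X}$ ($x{\left(X,u \right)} = - \frac{9}{X} - \left(-1\right) \left(-1\right) = - \frac{9}{X} - 1 = -1 - \frac{9}{X}$)
$x{\left(f,70 \right)} - 4376 = \frac{-9 - -213}{-213} - 4376 = - \frac{-9 + 213}{213} - 4376 = \left(- \frac{1}{213}\right) 204 - 4376 = - \frac{68}{71} - 4376 = - \frac{310764}{71}$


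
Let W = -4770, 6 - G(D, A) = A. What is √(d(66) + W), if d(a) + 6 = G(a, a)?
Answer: 2*I*√1209 ≈ 69.541*I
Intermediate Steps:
G(D, A) = 6 - A
d(a) = -a (d(a) = -6 + (6 - a) = -a)
√(d(66) + W) = √(-1*66 - 4770) = √(-66 - 4770) = √(-4836) = 2*I*√1209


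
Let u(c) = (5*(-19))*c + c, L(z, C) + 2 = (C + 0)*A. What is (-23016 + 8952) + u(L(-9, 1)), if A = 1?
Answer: -13970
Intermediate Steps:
L(z, C) = -2 + C (L(z, C) = -2 + (C + 0)*1 = -2 + C*1 = -2 + C)
u(c) = -94*c (u(c) = -95*c + c = -94*c)
(-23016 + 8952) + u(L(-9, 1)) = (-23016 + 8952) - 94*(-2 + 1) = -14064 - 94*(-1) = -14064 + 94 = -13970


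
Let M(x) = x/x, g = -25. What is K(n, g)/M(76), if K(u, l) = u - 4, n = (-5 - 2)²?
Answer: 45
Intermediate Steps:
n = 49 (n = (-7)² = 49)
M(x) = 1
K(u, l) = -4 + u
K(n, g)/M(76) = (-4 + 49)/1 = 45*1 = 45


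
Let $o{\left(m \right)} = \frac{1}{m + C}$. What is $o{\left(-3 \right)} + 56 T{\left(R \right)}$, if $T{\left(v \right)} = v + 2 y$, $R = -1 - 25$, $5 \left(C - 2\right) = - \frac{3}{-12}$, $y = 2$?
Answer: $- \frac{23428}{19} \approx -1233.1$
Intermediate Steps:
$C = \frac{41}{20}$ ($C = 2 + \frac{\left(-3\right) \frac{1}{-12}}{5} = 2 + \frac{\left(-3\right) \left(- \frac{1}{12}\right)}{5} = 2 + \frac{1}{5} \cdot \frac{1}{4} = 2 + \frac{1}{20} = \frac{41}{20} \approx 2.05$)
$R = -26$ ($R = -1 - 25 = -26$)
$T{\left(v \right)} = 4 + v$ ($T{\left(v \right)} = v + 2 \cdot 2 = v + 4 = 4 + v$)
$o{\left(m \right)} = \frac{1}{\frac{41}{20} + m}$ ($o{\left(m \right)} = \frac{1}{m + \frac{41}{20}} = \frac{1}{\frac{41}{20} + m}$)
$o{\left(-3 \right)} + 56 T{\left(R \right)} = \frac{20}{41 + 20 \left(-3\right)} + 56 \left(4 - 26\right) = \frac{20}{41 - 60} + 56 \left(-22\right) = \frac{20}{-19} - 1232 = 20 \left(- \frac{1}{19}\right) - 1232 = - \frac{20}{19} - 1232 = - \frac{23428}{19}$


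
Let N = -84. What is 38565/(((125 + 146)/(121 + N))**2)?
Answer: 52795485/73441 ≈ 718.88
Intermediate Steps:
38565/(((125 + 146)/(121 + N))**2) = 38565/(((125 + 146)/(121 - 84))**2) = 38565/((271/37)**2) = 38565/(73441/1369) = 38565*(1369/73441) = 52795485/73441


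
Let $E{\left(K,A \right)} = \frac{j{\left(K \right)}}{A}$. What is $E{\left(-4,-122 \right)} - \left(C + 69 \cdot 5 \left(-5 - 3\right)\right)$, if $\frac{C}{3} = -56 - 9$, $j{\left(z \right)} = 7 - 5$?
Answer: $\frac{180254}{61} \approx 2955.0$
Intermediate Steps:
$j{\left(z \right)} = 2$ ($j{\left(z \right)} = 7 - 5 = 2$)
$C = -195$ ($C = 3 \left(-56 - 9\right) = 3 \left(-65\right) = -195$)
$E{\left(K,A \right)} = \frac{2}{A}$
$E{\left(-4,-122 \right)} - \left(C + 69 \cdot 5 \left(-5 - 3\right)\right) = \frac{2}{-122} - \left(-195 + 69 \cdot 5 \left(-5 - 3\right)\right) = 2 \left(- \frac{1}{122}\right) - \left(-195 + 69 \cdot 5 \left(-8\right)\right) = - \frac{1}{61} - \left(-195 + 69 \left(-40\right)\right) = - \frac{1}{61} - \left(-195 - 2760\right) = - \frac{1}{61} - -2955 = - \frac{1}{61} + 2955 = \frac{180254}{61}$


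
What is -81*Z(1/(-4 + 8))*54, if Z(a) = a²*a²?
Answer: -2187/128 ≈ -17.086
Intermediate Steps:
Z(a) = a⁴
-81*Z(1/(-4 + 8))*54 = -81/(-4 + 8)⁴*54 = -81*(1/4)⁴*54 = -81*(¼)⁴*54 = -81*1/256*54 = -81/256*54 = -2187/128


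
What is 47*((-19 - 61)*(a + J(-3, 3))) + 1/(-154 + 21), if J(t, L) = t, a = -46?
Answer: 24503919/133 ≈ 1.8424e+5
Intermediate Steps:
47*((-19 - 61)*(a + J(-3, 3))) + 1/(-154 + 21) = 47*((-19 - 61)*(-46 - 3)) + 1/(-154 + 21) = 47*(-80*(-49)) + 1/(-133) = 47*3920 - 1/133 = 184240 - 1/133 = 24503919/133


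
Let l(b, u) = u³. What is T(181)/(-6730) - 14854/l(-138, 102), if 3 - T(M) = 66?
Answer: -8277829/1785482460 ≈ -0.0046362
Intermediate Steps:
T(M) = -63 (T(M) = 3 - 1*66 = 3 - 66 = -63)
T(181)/(-6730) - 14854/l(-138, 102) = -63/(-6730) - 14854/(102³) = -63*(-1/6730) - 14854/1061208 = 63/6730 - 14854*1/1061208 = 63/6730 - 7427/530604 = -8277829/1785482460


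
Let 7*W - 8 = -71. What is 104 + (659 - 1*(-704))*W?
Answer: -12163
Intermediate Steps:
W = -9 (W = 8/7 + (⅐)*(-71) = 8/7 - 71/7 = -9)
104 + (659 - 1*(-704))*W = 104 + (659 - 1*(-704))*(-9) = 104 + (659 + 704)*(-9) = 104 + 1363*(-9) = 104 - 12267 = -12163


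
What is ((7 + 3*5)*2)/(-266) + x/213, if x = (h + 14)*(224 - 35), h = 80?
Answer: 786064/9443 ≈ 83.243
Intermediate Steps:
x = 17766 (x = (80 + 14)*(224 - 35) = 94*189 = 17766)
((7 + 3*5)*2)/(-266) + x/213 = ((7 + 3*5)*2)/(-266) + 17766/213 = ((7 + 15)*2)*(-1/266) + 17766*(1/213) = (22*2)*(-1/266) + 5922/71 = 44*(-1/266) + 5922/71 = -22/133 + 5922/71 = 786064/9443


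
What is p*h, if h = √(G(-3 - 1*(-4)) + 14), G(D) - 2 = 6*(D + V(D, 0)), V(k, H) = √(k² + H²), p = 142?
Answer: 284*√7 ≈ 751.39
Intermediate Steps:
V(k, H) = √(H² + k²)
G(D) = 2 + 6*D + 6*√(D²) (G(D) = 2 + 6*(D + √(0² + D²)) = 2 + 6*(D + √(0 + D²)) = 2 + 6*(D + √(D²)) = 2 + (6*D + 6*√(D²)) = 2 + 6*D + 6*√(D²))
h = 2*√7 (h = √((2 + 6*(-3 - 1*(-4)) + 6*√((-3 - 1*(-4))²)) + 14) = √((2 + 6*(-3 + 4) + 6*√((-3 + 4)²)) + 14) = √((2 + 6*1 + 6*√(1²)) + 14) = √((2 + 6 + 6*√1) + 14) = √((2 + 6 + 6*1) + 14) = √((2 + 6 + 6) + 14) = √(14 + 14) = √28 = 2*√7 ≈ 5.2915)
p*h = 142*(2*√7) = 284*√7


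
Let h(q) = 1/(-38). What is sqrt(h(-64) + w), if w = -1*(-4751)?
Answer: sqrt(6860406)/38 ≈ 68.927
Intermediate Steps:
h(q) = -1/38
w = 4751
sqrt(h(-64) + w) = sqrt(-1/38 + 4751) = sqrt(180537/38) = sqrt(6860406)/38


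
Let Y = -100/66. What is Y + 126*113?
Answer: 469804/33 ≈ 14236.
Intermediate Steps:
Y = -50/33 (Y = -100*1/66 = -50/33 ≈ -1.5152)
Y + 126*113 = -50/33 + 126*113 = -50/33 + 14238 = 469804/33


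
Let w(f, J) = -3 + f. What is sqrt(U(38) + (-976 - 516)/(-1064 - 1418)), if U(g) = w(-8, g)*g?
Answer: 2*I*sqrt(160707018)/1241 ≈ 20.43*I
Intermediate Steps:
U(g) = -11*g (U(g) = (-3 - 8)*g = -11*g)
sqrt(U(38) + (-976 - 516)/(-1064 - 1418)) = sqrt(-11*38 + (-976 - 516)/(-1064 - 1418)) = sqrt(-418 - 1492/(-2482)) = sqrt(-418 - 1492*(-1/2482)) = sqrt(-418 + 746/1241) = sqrt(-517992/1241) = 2*I*sqrt(160707018)/1241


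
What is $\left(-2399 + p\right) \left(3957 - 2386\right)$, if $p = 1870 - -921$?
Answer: $615832$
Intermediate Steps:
$p = 2791$ ($p = 1870 + 921 = 2791$)
$\left(-2399 + p\right) \left(3957 - 2386\right) = \left(-2399 + 2791\right) \left(3957 - 2386\right) = 392 \cdot 1571 = 615832$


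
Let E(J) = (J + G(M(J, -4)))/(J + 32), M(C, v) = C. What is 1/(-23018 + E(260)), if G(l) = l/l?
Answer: -292/6720995 ≈ -4.3446e-5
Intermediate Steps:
G(l) = 1
E(J) = (1 + J)/(32 + J) (E(J) = (J + 1)/(J + 32) = (1 + J)/(32 + J))
1/(-23018 + E(260)) = 1/(-23018 + (1 + 260)/(32 + 260)) = 1/(-23018 + 261/292) = 1/(-6720995/292) = -292/6720995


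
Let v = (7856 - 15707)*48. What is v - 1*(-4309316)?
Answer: 3932468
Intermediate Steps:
v = -376848 (v = -7851*48 = -376848)
v - 1*(-4309316) = -376848 - 1*(-4309316) = -376848 + 4309316 = 3932468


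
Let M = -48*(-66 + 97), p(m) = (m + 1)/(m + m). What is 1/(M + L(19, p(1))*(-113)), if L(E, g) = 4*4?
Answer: -1/3296 ≈ -0.00030340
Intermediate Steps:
p(m) = (1 + m)/(2*m) (p(m) = (1 + m)/((2*m)) = (1 + m)*(1/(2*m)) = (1 + m)/(2*m))
L(E, g) = 16
M = -1488 (M = -48*31 = -1488)
1/(M + L(19, p(1))*(-113)) = 1/(-1488 + 16*(-113)) = 1/(-1488 - 1808) = 1/(-3296) = -1/3296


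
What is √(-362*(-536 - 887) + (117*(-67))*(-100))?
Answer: √1299026 ≈ 1139.7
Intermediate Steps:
√(-362*(-536 - 887) + (117*(-67))*(-100)) = √(-362*(-1423) - 7839*(-100)) = √(515126 + 783900) = √1299026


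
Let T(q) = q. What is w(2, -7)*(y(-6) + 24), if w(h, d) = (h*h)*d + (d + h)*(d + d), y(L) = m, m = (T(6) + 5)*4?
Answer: 2856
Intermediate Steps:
m = 44 (m = (6 + 5)*4 = 11*4 = 44)
y(L) = 44
w(h, d) = d*h**2 + 2*d*(d + h) (w(h, d) = h**2*d + (d + h)*(2*d) = d*h**2 + 2*d*(d + h))
w(2, -7)*(y(-6) + 24) = (-7*(2**2 + 2*(-7) + 2*2))*(44 + 24) = -7*(4 - 14 + 4)*68 = -7*(-6)*68 = 42*68 = 2856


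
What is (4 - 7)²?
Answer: 9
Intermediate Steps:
(4 - 7)² = (-3)² = 9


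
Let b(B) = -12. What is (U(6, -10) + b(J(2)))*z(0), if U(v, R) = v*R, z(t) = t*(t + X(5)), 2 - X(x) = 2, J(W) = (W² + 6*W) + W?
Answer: 0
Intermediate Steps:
J(W) = W² + 7*W
X(x) = 0 (X(x) = 2 - 1*2 = 2 - 2 = 0)
z(t) = t² (z(t) = t*(t + 0) = t*t = t²)
U(v, R) = R*v
(U(6, -10) + b(J(2)))*z(0) = (-10*6 - 12)*0² = (-60 - 12)*0 = -72*0 = 0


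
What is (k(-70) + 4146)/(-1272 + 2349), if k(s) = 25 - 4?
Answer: 1389/359 ≈ 3.8691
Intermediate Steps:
k(s) = 21
(k(-70) + 4146)/(-1272 + 2349) = (21 + 4146)/(-1272 + 2349) = 4167/1077 = 4167*(1/1077) = 1389/359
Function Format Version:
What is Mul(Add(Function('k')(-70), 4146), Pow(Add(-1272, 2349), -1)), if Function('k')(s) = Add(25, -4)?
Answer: Rational(1389, 359) ≈ 3.8691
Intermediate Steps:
Function('k')(s) = 21
Mul(Add(Function('k')(-70), 4146), Pow(Add(-1272, 2349), -1)) = Mul(Add(21, 4146), Pow(Add(-1272, 2349), -1)) = Mul(4167, Pow(1077, -1)) = Mul(4167, Rational(1, 1077)) = Rational(1389, 359)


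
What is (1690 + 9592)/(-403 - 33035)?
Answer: -5641/16719 ≈ -0.33740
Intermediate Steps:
(1690 + 9592)/(-403 - 33035) = 11282/(-33438) = 11282*(-1/33438) = -5641/16719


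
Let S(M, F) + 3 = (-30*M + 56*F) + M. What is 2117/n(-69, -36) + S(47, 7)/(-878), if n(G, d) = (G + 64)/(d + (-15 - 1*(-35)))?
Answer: 14872243/2195 ≈ 6775.5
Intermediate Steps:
S(M, F) = -3 - 29*M + 56*F (S(M, F) = -3 + ((-30*M + 56*F) + M) = -3 + (-29*M + 56*F) = -3 - 29*M + 56*F)
n(G, d) = (64 + G)/(20 + d) (n(G, d) = (64 + G)/(d + (-15 + 35)) = (64 + G)/(d + 20) = (64 + G)/(20 + d))
2117/n(-69, -36) + S(47, 7)/(-878) = 2117/(((64 - 69)/(20 - 36))) + (-3 - 29*47 + 56*7)/(-878) = 2117/((-5/(-16))) + (-3 - 1363 + 392)*(-1/878) = 2117/((-1/16*(-5))) - 974*(-1/878) = 2117/(5/16) + 487/439 = 2117*(16/5) + 487/439 = 33872/5 + 487/439 = 14872243/2195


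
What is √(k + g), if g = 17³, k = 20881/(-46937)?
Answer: 10*√108227616222/46937 ≈ 70.090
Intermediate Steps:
k = -20881/46937 (k = 20881*(-1/46937) = -20881/46937 ≈ -0.44487)
g = 4913
√(k + g) = √(-20881/46937 + 4913) = √(230580600/46937) = 10*√108227616222/46937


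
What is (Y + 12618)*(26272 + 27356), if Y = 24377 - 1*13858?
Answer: 1240791036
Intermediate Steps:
Y = 10519 (Y = 24377 - 13858 = 10519)
(Y + 12618)*(26272 + 27356) = (10519 + 12618)*(26272 + 27356) = 23137*53628 = 1240791036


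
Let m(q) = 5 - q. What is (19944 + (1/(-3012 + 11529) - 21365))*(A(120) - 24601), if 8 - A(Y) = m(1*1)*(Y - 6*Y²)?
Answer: -3879228019712/8517 ≈ -4.5547e+8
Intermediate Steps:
A(Y) = 8 - 4*Y + 24*Y² (A(Y) = 8 - (5 - 1)*(Y - 6*Y²) = 8 - 4*(Y - 6*Y²) = 8 - (-24*Y² + 4*Y) = 8 + (-4*Y + 24*Y²) = 8 - 4*Y + 24*Y²)
(19944 + (1/(-3012 + 11529) - 21365))*(A(120) - 24601) = (19944 + (1/(-3012 + 11529) - 21365))*((8 - 4*120 + 24*120²) - 24601) = (19944 + (1/8517 - 21365))*((8 - 480 + 24*14400) - 24601) = (19944 + (1/8517 - 21365))*((8 - 480 + 345600) - 24601) = (19944 - 181965704/8517)*(345128 - 24601) = -12102656/8517*320527 = -3879228019712/8517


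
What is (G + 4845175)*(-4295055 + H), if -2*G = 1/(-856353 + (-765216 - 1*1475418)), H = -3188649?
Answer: -37432100397572425084/1032329 ≈ -3.6260e+13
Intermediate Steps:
G = 1/6193974 (G = -1/(2*(-856353 + (-765216 - 1*1475418))) = -1/(2*(-856353 + (-765216 - 1475418))) = -1/(2*(-856353 - 2240634)) = -1/2/(-3096987) = -1/2*(-1/3096987) = 1/6193974 ≈ 1.6145e-7)
(G + 4845175)*(-4295055 + H) = (1/6193974 + 4845175)*(-4295055 - 3188649) = (30010887975451/6193974)*(-7483704) = -37432100397572425084/1032329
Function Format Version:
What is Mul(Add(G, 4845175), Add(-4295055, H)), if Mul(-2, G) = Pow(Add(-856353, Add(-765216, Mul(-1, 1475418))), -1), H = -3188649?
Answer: Rational(-37432100397572425084, 1032329) ≈ -3.6260e+13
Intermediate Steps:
G = Rational(1, 6193974) (G = Mul(Rational(-1, 2), Pow(Add(-856353, Add(-765216, Mul(-1, 1475418))), -1)) = Mul(Rational(-1, 2), Pow(Add(-856353, Add(-765216, -1475418)), -1)) = Mul(Rational(-1, 2), Pow(Add(-856353, -2240634), -1)) = Mul(Rational(-1, 2), Pow(-3096987, -1)) = Mul(Rational(-1, 2), Rational(-1, 3096987)) = Rational(1, 6193974) ≈ 1.6145e-7)
Mul(Add(G, 4845175), Add(-4295055, H)) = Mul(Add(Rational(1, 6193974), 4845175), Add(-4295055, -3188649)) = Mul(Rational(30010887975451, 6193974), -7483704) = Rational(-37432100397572425084, 1032329)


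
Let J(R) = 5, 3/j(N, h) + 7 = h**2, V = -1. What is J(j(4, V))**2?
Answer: 25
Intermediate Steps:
j(N, h) = 3/(-7 + h**2)
J(j(4, V))**2 = 5**2 = 25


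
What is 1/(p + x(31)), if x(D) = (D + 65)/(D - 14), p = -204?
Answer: -17/3372 ≈ -0.0050415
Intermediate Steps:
x(D) = (65 + D)/(-14 + D)
1/(p + x(31)) = 1/(-204 + (65 + 31)/(-14 + 31)) = 1/(-204 + 96/17) = 1/(-3372/17) = -17/3372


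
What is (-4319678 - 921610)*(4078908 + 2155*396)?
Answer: -25851541906944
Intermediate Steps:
(-4319678 - 921610)*(4078908 + 2155*396) = -5241288*(4078908 + 853380) = -5241288*4932288 = -25851541906944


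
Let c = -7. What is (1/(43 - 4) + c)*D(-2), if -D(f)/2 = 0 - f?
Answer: 1088/39 ≈ 27.897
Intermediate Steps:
D(f) = 2*f (D(f) = -2*(0 - f) = -(-2)*f = 2*f)
(1/(43 - 4) + c)*D(-2) = (1/(43 - 4) - 7)*(2*(-2)) = (1/39 - 7)*(-4) = -272/39*(-4) = 1088/39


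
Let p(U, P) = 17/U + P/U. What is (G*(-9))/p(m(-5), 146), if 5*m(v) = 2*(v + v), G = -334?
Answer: -12024/163 ≈ -73.767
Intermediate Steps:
m(v) = 4*v/5 (m(v) = (2*(v + v))/5 = (2*(2*v))/5 = (4*v)/5 = 4*v/5)
(G*(-9))/p(m(-5), 146) = (-334*(-9))/(((17 + 146)/(((⅘)*(-5))))) = 3006/((163/(-4))) = 3006/((-¼*163)) = 3006/(-163/4) = 3006*(-4/163) = -12024/163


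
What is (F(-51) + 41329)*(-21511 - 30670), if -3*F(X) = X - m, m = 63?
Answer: -2158571427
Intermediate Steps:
F(X) = 21 - X/3 (F(X) = -(X - 1*63)/3 = -(X - 63)/3 = -(-63 + X)/3 = 21 - X/3)
(F(-51) + 41329)*(-21511 - 30670) = ((21 - ⅓*(-51)) + 41329)*(-21511 - 30670) = ((21 + 17) + 41329)*(-52181) = (38 + 41329)*(-52181) = 41367*(-52181) = -2158571427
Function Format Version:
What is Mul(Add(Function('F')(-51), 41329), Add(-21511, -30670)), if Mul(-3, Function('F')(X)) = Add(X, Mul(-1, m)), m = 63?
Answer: -2158571427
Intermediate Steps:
Function('F')(X) = Add(21, Mul(Rational(-1, 3), X)) (Function('F')(X) = Mul(Rational(-1, 3), Add(X, Mul(-1, 63))) = Mul(Rational(-1, 3), Add(X, -63)) = Mul(Rational(-1, 3), Add(-63, X)) = Add(21, Mul(Rational(-1, 3), X)))
Mul(Add(Function('F')(-51), 41329), Add(-21511, -30670)) = Mul(Add(Add(21, Mul(Rational(-1, 3), -51)), 41329), Add(-21511, -30670)) = Mul(Add(Add(21, 17), 41329), -52181) = Mul(Add(38, 41329), -52181) = Mul(41367, -52181) = -2158571427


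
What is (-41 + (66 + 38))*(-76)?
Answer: -4788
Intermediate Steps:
(-41 + (66 + 38))*(-76) = (-41 + 104)*(-76) = 63*(-76) = -4788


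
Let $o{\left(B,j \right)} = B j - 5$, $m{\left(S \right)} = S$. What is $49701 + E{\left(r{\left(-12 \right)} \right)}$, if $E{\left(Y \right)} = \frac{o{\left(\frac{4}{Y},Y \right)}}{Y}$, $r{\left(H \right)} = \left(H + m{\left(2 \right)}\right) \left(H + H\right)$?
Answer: $\frac{11928239}{240} \approx 49701.0$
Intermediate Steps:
$o{\left(B,j \right)} = -5 + B j$
$r{\left(H \right)} = 2 H \left(2 + H\right)$ ($r{\left(H \right)} = \left(H + 2\right) \left(H + H\right) = \left(2 + H\right) 2 H = 2 H \left(2 + H\right)$)
$E{\left(Y \right)} = - \frac{1}{Y}$ ($E{\left(Y \right)} = \frac{-5 + \frac{4}{Y} Y}{Y} = \frac{-5 + 4}{Y} = - \frac{1}{Y}$)
$49701 + E{\left(r{\left(-12 \right)} \right)} = 49701 - \frac{1}{2 \left(-12\right) \left(2 - 12\right)} = 49701 - \frac{1}{2 \left(-12\right) \left(-10\right)} = 49701 - \frac{1}{240} = \frac{11928239}{240}$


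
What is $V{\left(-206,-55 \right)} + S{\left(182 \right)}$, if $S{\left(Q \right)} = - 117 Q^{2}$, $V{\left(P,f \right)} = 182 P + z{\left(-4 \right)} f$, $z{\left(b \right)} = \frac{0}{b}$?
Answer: $-3913000$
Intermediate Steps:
$z{\left(b \right)} = 0$
$V{\left(P,f \right)} = 182 P$ ($V{\left(P,f \right)} = 182 P + 0 f = 182 P + 0 = 182 P$)
$V{\left(-206,-55 \right)} + S{\left(182 \right)} = 182 \left(-206\right) - 117 \cdot 182^{2} = -37492 - 3875508 = -3913000$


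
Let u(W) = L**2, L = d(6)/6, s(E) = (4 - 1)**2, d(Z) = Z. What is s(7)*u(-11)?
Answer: 9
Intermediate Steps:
s(E) = 9 (s(E) = 3**2 = 9)
L = 1 (L = 6/6 = 6*(1/6) = 1)
u(W) = 1 (u(W) = 1**2 = 1)
s(7)*u(-11) = 9*1 = 9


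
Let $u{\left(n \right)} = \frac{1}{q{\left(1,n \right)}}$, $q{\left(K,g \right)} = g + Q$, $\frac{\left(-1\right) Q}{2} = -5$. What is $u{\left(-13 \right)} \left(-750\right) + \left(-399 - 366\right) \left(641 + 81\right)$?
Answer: $-552080$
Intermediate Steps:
$Q = 10$ ($Q = \left(-2\right) \left(-5\right) = 10$)
$q{\left(K,g \right)} = 10 + g$ ($q{\left(K,g \right)} = g + 10 = 10 + g$)
$u{\left(n \right)} = \frac{1}{10 + n}$
$u{\left(-13 \right)} \left(-750\right) + \left(-399 - 366\right) \left(641 + 81\right) = \frac{1}{10 - 13} \left(-750\right) + \left(-399 - 366\right) \left(641 + 81\right) = \frac{1}{-3} \left(-750\right) - 552330 = \left(- \frac{1}{3}\right) \left(-750\right) - 552330 = 250 - 552330 = -552080$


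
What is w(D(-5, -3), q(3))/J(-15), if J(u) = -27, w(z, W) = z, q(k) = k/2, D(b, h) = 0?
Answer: 0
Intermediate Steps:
q(k) = k/2 (q(k) = k*(1/2) = k/2)
w(D(-5, -3), q(3))/J(-15) = 0/(-27) = 0*(-1/27) = 0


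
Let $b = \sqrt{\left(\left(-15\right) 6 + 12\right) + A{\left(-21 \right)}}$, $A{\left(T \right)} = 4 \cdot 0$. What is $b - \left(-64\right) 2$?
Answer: $128 + i \sqrt{78} \approx 128.0 + 8.8318 i$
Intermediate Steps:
$A{\left(T \right)} = 0$
$b = i \sqrt{78}$ ($b = \sqrt{\left(\left(-15\right) 6 + 12\right) + 0} = \sqrt{\left(-90 + 12\right) + 0} = \sqrt{-78 + 0} = \sqrt{-78} = i \sqrt{78} \approx 8.8318 i$)
$b - \left(-64\right) 2 = i \sqrt{78} - \left(-64\right) 2 = i \sqrt{78} - -128 = i \sqrt{78} + 128 = 128 + i \sqrt{78}$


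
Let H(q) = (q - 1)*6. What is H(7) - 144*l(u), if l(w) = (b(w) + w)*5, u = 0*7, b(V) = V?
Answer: 36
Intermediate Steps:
u = 0
l(w) = 10*w (l(w) = (w + w)*5 = (2*w)*5 = 10*w)
H(q) = -6 + 6*q (H(q) = (-1 + q)*6 = -6 + 6*q)
H(7) - 144*l(u) = (-6 + 6*7) - 1440*0 = (-6 + 42) - 144*0 = 36 + 0 = 36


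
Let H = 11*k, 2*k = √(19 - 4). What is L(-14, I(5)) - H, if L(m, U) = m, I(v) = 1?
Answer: -14 - 11*√15/2 ≈ -35.301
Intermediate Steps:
k = √15/2 (k = √(19 - 4)/2 = √15/2 ≈ 1.9365)
H = 11*√15/2 (H = 11*(√15/2) = 11*√15/2 ≈ 21.301)
L(-14, I(5)) - H = -14 - 11*√15/2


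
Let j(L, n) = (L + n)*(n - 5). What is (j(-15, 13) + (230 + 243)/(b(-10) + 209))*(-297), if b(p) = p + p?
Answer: 28061/7 ≈ 4008.7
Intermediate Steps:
b(p) = 2*p
j(L, n) = (-5 + n)*(L + n) (j(L, n) = (L + n)*(-5 + n) = (-5 + n)*(L + n))
(j(-15, 13) + (230 + 243)/(b(-10) + 209))*(-297) = ((13² - 5*(-15) - 5*13 - 15*13) + (230 + 243)/(2*(-10) + 209))*(-297) = ((169 + 75 - 65 - 195) + 473/(-20 + 209))*(-297) = (-16 + 473/189)*(-297) = -2551/189*(-297) = 28061/7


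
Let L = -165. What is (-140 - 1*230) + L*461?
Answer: -76435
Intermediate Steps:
(-140 - 1*230) + L*461 = (-140 - 1*230) - 165*461 = (-140 - 230) - 76065 = -370 - 76065 = -76435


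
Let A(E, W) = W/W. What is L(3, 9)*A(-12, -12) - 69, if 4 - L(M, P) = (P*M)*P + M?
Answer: -311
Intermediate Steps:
L(M, P) = 4 - M - M*P**2 (L(M, P) = 4 - ((P*M)*P + M) = 4 - ((M*P)*P + M) = 4 - (M*P**2 + M) = 4 - (M + M*P**2) = 4 + (-M - M*P**2) = 4 - M - M*P**2)
A(E, W) = 1
L(3, 9)*A(-12, -12) - 69 = (4 - 1*3 - 1*3*9**2)*1 - 69 = (4 - 3 - 1*3*81)*1 - 69 = (4 - 3 - 243)*1 - 69 = -242*1 - 69 = -242 - 69 = -311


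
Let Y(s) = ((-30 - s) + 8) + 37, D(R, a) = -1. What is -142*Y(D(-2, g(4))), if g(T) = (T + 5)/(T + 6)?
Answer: -2272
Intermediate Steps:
g(T) = (5 + T)/(6 + T)
Y(s) = 15 - s (Y(s) = (-22 - s) + 37 = 15 - s)
-142*Y(D(-2, g(4))) = -142*(15 - 1*(-1)) = -142*(15 + 1) = -142*16 = -2272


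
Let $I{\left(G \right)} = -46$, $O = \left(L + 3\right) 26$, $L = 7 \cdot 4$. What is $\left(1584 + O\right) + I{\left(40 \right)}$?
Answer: $2344$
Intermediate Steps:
$L = 28$
$O = 806$ ($O = \left(28 + 3\right) 26 = 31 \cdot 26 = 806$)
$\left(1584 + O\right) + I{\left(40 \right)} = \left(1584 + 806\right) - 46 = 2390 - 46 = 2344$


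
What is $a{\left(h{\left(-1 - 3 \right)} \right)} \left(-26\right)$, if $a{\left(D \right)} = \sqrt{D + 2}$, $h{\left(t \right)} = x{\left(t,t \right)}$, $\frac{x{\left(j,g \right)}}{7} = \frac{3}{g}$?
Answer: $- 13 i \sqrt{13} \approx - 46.872 i$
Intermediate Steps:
$x{\left(j,g \right)} = \frac{21}{g}$ ($x{\left(j,g \right)} = 7 \frac{3}{g} = \frac{21}{g}$)
$h{\left(t \right)} = \frac{21}{t}$
$a{\left(D \right)} = \sqrt{2 + D}$
$a{\left(h{\left(-1 - 3 \right)} \right)} \left(-26\right) = \sqrt{2 + \frac{21}{-1 - 3}} \left(-26\right) = \sqrt{2 + \frac{21}{-4}} \left(-26\right) = \sqrt{2 + 21 \left(- \frac{1}{4}\right)} \left(-26\right) = \sqrt{2 - \frac{21}{4}} \left(-26\right) = \sqrt{- \frac{13}{4}} \left(-26\right) = \frac{i \sqrt{13}}{2} \left(-26\right) = - 13 i \sqrt{13}$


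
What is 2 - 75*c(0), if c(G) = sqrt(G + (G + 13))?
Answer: 2 - 75*sqrt(13) ≈ -268.42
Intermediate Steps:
c(G) = sqrt(13 + 2*G) (c(G) = sqrt(G + (13 + G)) = sqrt(13 + 2*G))
2 - 75*c(0) = 2 - 75*sqrt(13 + 2*0) = 2 - 75*sqrt(13 + 0) = 2 - 75*sqrt(13)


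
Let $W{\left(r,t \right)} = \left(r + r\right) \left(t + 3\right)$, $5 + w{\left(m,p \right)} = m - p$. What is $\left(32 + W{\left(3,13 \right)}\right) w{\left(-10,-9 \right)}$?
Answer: $-768$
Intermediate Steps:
$w{\left(m,p \right)} = -5 + m - p$ ($w{\left(m,p \right)} = -5 + \left(m - p\right) = -5 + m - p$)
$W{\left(r,t \right)} = 2 r \left(3 + t\right)$
$\left(32 + W{\left(3,13 \right)}\right) w{\left(-10,-9 \right)} = \left(32 + 2 \cdot 3 \left(3 + 13\right)\right) \left(-5 - 10 - -9\right) = \left(32 + 2 \cdot 3 \cdot 16\right) \left(-5 - 10 + 9\right) = \left(32 + 96\right) \left(-6\right) = 128 \left(-6\right) = -768$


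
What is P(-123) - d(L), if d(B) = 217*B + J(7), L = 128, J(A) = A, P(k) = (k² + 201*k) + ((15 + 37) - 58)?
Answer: -37383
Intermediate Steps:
P(k) = -6 + k² + 201*k (P(k) = (k² + 201*k) + (52 - 58) = (k² + 201*k) - 6 = -6 + k² + 201*k)
d(B) = 7 + 217*B (d(B) = 217*B + 7 = 7 + 217*B)
P(-123) - d(L) = (-6 + (-123)² + 201*(-123)) - (7 + 217*128) = (-6 + 15129 - 24723) - (7 + 27776) = -9600 - 1*27783 = -9600 - 27783 = -37383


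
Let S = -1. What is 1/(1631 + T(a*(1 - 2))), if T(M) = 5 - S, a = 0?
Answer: 1/1637 ≈ 0.00061087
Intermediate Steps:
T(M) = 6 (T(M) = 5 - 1*(-1) = 5 + 1 = 6)
1/(1631 + T(a*(1 - 2))) = 1/(1631 + 6) = 1/1637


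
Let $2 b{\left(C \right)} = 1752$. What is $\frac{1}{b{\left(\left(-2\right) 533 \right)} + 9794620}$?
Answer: $\frac{1}{9795496} \approx 1.0209 \cdot 10^{-7}$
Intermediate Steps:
$b{\left(C \right)} = 876$ ($b{\left(C \right)} = \frac{1}{2} \cdot 1752 = 876$)
$\frac{1}{b{\left(\left(-2\right) 533 \right)} + 9794620} = \frac{1}{876 + 9794620} = \frac{1}{9795496}$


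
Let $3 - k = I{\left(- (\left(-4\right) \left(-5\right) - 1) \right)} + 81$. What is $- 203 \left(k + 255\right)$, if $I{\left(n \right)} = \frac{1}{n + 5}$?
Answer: $- \frac{71891}{2} \approx -35946.0$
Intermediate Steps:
$I{\left(n \right)} = \frac{1}{5 + n}$
$k = - \frac{1091}{14}$ ($k = 3 - \left(\frac{1}{5 - \left(\left(-4\right) \left(-5\right) - 1\right)} + 81\right) = 3 - \left(\frac{1}{5 - \left(20 - 1\right)} + 81\right) = 3 - \left(\frac{1}{5 - 19} + 81\right) = 3 - \left(\frac{1}{-14} + 81\right) = 3 - \left(- \frac{1}{14} + 81\right) = 3 - \frac{1133}{14} = - \frac{1091}{14} \approx -77.929$)
$- 203 \left(k + 255\right) = - 203 \left(- \frac{1091}{14} + 255\right) = \left(-203\right) \frac{2479}{14} = - \frac{71891}{2}$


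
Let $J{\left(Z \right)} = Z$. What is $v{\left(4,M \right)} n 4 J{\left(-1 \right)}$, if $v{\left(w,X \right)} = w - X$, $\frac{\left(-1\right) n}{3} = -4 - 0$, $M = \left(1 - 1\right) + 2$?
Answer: $-96$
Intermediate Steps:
$M = 2$ ($M = 0 + 2 = 2$)
$n = 12$ ($n = - 3 \left(-4 - 0\right) = - 3 \left(-4 + 0\right) = \left(-3\right) \left(-4\right) = 12$)
$v{\left(4,M \right)} n 4 J{\left(-1 \right)} = \left(4 - 2\right) 12 \cdot 4 \left(-1\right) = \left(4 - 2\right) 48 \left(-1\right) = 2 \cdot 48 \left(-1\right) = 96 \left(-1\right) = -96$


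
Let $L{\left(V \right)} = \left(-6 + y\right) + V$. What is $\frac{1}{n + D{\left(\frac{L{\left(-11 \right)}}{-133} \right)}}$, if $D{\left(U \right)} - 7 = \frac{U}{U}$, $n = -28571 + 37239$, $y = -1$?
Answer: $\frac{1}{8676} \approx 0.00011526$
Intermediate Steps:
$L{\left(V \right)} = -7 + V$ ($L{\left(V \right)} = \left(-6 - 1\right) + V = -7 + V$)
$n = 8668$
$D{\left(U \right)} = 8$ ($D{\left(U \right)} = 7 + \frac{U}{U} = 7 + 1 = 8$)
$\frac{1}{n + D{\left(\frac{L{\left(-11 \right)}}{-133} \right)}} = \frac{1}{8668 + 8} = \frac{1}{8676}$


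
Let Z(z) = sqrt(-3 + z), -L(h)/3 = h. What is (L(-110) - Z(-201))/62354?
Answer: 165/31177 - I*sqrt(51)/31177 ≈ 0.0052924 - 0.00022906*I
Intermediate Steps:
L(h) = -3*h
(L(-110) - Z(-201))/62354 = (-3*(-110) - sqrt(-3 - 201))/62354 = (330 - sqrt(-204))*(1/62354) = (330 - 2*I*sqrt(51))*(1/62354) = 165/31177 - I*sqrt(51)/31177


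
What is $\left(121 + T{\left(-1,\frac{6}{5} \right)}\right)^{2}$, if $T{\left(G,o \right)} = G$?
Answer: $14400$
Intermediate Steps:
$\left(121 + T{\left(-1,\frac{6}{5} \right)}\right)^{2} = \left(121 - 1\right)^{2} = 120^{2} = 14400$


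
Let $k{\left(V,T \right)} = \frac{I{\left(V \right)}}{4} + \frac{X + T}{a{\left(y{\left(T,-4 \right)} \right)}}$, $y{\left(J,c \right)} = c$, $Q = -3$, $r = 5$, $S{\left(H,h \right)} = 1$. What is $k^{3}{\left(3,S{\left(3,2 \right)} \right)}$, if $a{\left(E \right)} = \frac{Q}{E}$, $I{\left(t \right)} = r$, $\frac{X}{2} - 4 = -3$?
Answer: $\frac{9261}{64} \approx 144.7$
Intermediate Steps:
$X = 2$ ($X = 8 + 2 \left(-3\right) = 8 - 6 = 2$)
$I{\left(t \right)} = 5$
$a{\left(E \right)} = - \frac{3}{E}$
$k{\left(V,T \right)} = \frac{47}{12} + \frac{4 T}{3}$ ($k{\left(V,T \right)} = \frac{5}{4} + \frac{2 + T}{\left(-3\right) \frac{1}{-4}} = 5 \cdot \frac{1}{4} + \frac{2 + T}{\left(-3\right) \left(- \frac{1}{4}\right)} = \frac{5}{4} + \frac{2 + T}{\frac{3}{4}} = \frac{5}{4} + \left(2 + T\right) \frac{4}{3} = \frac{5}{4} + \left(\frac{8}{3} + \frac{4 T}{3}\right) = \frac{47}{12} + \frac{4 T}{3}$)
$k^{3}{\left(3,S{\left(3,2 \right)} \right)} = \left(\frac{47}{12} + \frac{4}{3} \cdot 1\right)^{3} = \left(\frac{47}{12} + \frac{4}{3}\right)^{3} = \left(\frac{21}{4}\right)^{3} = \frac{9261}{64}$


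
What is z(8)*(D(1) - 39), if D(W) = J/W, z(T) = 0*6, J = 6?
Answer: 0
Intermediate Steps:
z(T) = 0
D(W) = 6/W
z(8)*(D(1) - 39) = 0*(6/1 - 39) = 0*(6*1 - 39) = 0*(6 - 39) = 0*(-33) = 0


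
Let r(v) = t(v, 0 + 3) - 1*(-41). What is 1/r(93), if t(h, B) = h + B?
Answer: 1/137 ≈ 0.0072993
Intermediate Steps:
t(h, B) = B + h
r(v) = 44 + v (r(v) = ((0 + 3) + v) - 1*(-41) = (3 + v) + 41 = 44 + v)
1/r(93) = 1/(44 + 93) = 1/137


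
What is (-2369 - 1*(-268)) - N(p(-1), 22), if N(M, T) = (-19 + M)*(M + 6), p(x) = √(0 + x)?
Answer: -1986 + 13*I ≈ -1986.0 + 13.0*I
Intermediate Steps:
p(x) = √x
N(M, T) = (-19 + M)*(6 + M)
(-2369 - 1*(-268)) - N(p(-1), 22) = (-2369 - 1*(-268)) - (-114 + (√(-1))² - 13*I) = (-2369 + 268) - (-114 + I² - 13*I) = -2101 - (-114 - 1 - 13*I) = -2101 - (-115 - 13*I) = -2101 + (115 + 13*I) = -1986 + 13*I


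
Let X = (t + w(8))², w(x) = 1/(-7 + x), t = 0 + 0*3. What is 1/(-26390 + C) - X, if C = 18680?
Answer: -7711/7710 ≈ -1.0001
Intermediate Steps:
t = 0 (t = 0 + 0 = 0)
X = 1 (X = (0 + 1/(-7 + 8))² = (0 + 1/1)² = (0 + 1)² = 1² = 1)
1/(-26390 + C) - X = 1/(-26390 + 18680) - 1*1 = 1/(-7710) - 1 = -1/7710 - 1 = -7711/7710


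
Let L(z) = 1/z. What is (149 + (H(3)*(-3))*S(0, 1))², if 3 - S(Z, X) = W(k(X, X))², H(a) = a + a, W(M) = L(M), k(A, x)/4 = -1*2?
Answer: 9296401/1024 ≈ 9078.5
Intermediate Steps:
k(A, x) = -8 (k(A, x) = 4*(-1*2) = 4*(-2) = -8)
W(M) = 1/M
H(a) = 2*a
S(Z, X) = 191/64 (S(Z, X) = 3 - (1/(-8))² = 3 - (-⅛)² = 3 - 1*1/64 = 3 - 1/64 = 191/64)
(149 + (H(3)*(-3))*S(0, 1))² = (149 + ((2*3)*(-3))*(191/64))² = (149 + (6*(-3))*(191/64))² = (149 - 18*191/64)² = (149 - 1719/32)² = (3049/32)² = 9296401/1024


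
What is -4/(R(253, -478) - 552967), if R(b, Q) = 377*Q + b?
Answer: 1/183230 ≈ 5.4576e-6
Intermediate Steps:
R(b, Q) = b + 377*Q
-4/(R(253, -478) - 552967) = -4/((253 + 377*(-478)) - 552967) = -4/((253 - 180206) - 552967) = -4/(-179953 - 552967) = -4/(-732920) = -1/732920*(-4) = 1/183230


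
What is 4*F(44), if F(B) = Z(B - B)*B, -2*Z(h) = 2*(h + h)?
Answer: 0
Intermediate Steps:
Z(h) = -2*h (Z(h) = -(h + h) = -2*h)
F(B) = 0 (F(B) = (-2*(B - B))*B = (-2*0)*B = 0*B = 0)
4*F(44) = 4*0 = 0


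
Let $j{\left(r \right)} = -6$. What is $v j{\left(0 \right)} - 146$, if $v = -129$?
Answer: $628$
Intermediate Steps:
$v j{\left(0 \right)} - 146 = \left(-129\right) \left(-6\right) - 146 = 774 - 146 = 628$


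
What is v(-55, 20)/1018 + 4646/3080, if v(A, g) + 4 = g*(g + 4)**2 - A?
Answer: 10092077/783860 ≈ 12.875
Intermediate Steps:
v(A, g) = -4 - A + g*(4 + g)**2 (v(A, g) = -4 + (g*(g + 4)**2 - A) = -4 + (g*(4 + g)**2 - A) = -4 + (-A + g*(4 + g)**2) = -4 - A + g*(4 + g)**2)
v(-55, 20)/1018 + 4646/3080 = (-4 - 1*(-55) + 20*(4 + 20)**2)/1018 + 4646/3080 = (-4 + 55 + 20*24**2)*(1/1018) + 4646*(1/3080) = (-4 + 55 + 20*576)*(1/1018) + 2323/1540 = (-4 + 55 + 11520)*(1/1018) + 2323/1540 = 11571*(1/1018) + 2323/1540 = 11571/1018 + 2323/1540 = 10092077/783860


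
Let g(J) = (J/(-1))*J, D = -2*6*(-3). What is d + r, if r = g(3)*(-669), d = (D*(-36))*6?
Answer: -1755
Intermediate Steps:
D = 36 (D = -12*(-3) = 36)
g(J) = -J² (g(J) = (J*(-1))*J = (-J)*J = -J²)
d = -7776 (d = (36*(-36))*6 = -1296*6 = -7776)
r = 6021 (r = -1*3²*(-669) = -1*9*(-669) = -9*(-669) = 6021)
d + r = -7776 + 6021 = -1755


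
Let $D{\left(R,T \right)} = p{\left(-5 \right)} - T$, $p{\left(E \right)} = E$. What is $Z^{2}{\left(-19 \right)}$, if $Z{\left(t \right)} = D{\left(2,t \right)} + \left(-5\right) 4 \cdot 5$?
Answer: $7396$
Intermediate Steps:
$D{\left(R,T \right)} = -5 - T$
$Z{\left(t \right)} = -105 - t$ ($Z{\left(t \right)} = \left(-5 - t\right) + \left(-5\right) 4 \cdot 5 = \left(-5 - t\right) - 100 = -105 - t$)
$Z^{2}{\left(-19 \right)} = \left(-105 - -19\right)^{2} = \left(-105 + 19\right)^{2} = \left(-86\right)^{2} = 7396$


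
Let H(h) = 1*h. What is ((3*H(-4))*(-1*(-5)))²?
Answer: 3600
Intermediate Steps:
H(h) = h
((3*H(-4))*(-1*(-5)))² = ((3*(-4))*(-1*(-5)))² = (-12*5)² = (-60)² = 3600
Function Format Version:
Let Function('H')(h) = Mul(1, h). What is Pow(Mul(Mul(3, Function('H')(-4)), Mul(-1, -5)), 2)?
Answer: 3600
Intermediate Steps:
Function('H')(h) = h
Pow(Mul(Mul(3, Function('H')(-4)), Mul(-1, -5)), 2) = Pow(Mul(Mul(3, -4), Mul(-1, -5)), 2) = Pow(Mul(-12, 5), 2) = Pow(-60, 2) = 3600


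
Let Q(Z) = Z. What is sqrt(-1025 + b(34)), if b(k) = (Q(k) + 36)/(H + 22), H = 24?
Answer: 2*I*sqrt(135355)/23 ≈ 31.992*I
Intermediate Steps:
b(k) = 18/23 + k/46 (b(k) = (k + 36)/(24 + 22) = (36 + k)/46 = (36 + k)*(1/46) = 18/23 + k/46)
sqrt(-1025 + b(34)) = sqrt(-1025 + (18/23 + (1/46)*34)) = sqrt(-1025 + (18/23 + 17/23)) = sqrt(-1025 + 35/23) = sqrt(-23540/23) = 2*I*sqrt(135355)/23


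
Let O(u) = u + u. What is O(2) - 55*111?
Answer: -6101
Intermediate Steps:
O(u) = 2*u
O(2) - 55*111 = 2*2 - 55*111 = 4 - 6105 = -6101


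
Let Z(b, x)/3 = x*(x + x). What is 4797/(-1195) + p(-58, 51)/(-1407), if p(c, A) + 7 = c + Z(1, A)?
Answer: -25320874/1681365 ≈ -15.060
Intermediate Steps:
Z(b, x) = 6*x² (Z(b, x) = 3*(x*(x + x)) = 3*(x*(2*x)) = 3*(2*x²) = 6*x²)
p(c, A) = -7 + c + 6*A² (p(c, A) = -7 + (c + 6*A²) = -7 + c + 6*A²)
4797/(-1195) + p(-58, 51)/(-1407) = 4797/(-1195) + (-7 - 58 + 6*51²)/(-1407) = 4797*(-1/1195) + (-7 - 58 + 6*2601)*(-1/1407) = -4797/1195 + (-7 - 58 + 15606)*(-1/1407) = -4797/1195 + 15541*(-1/1407) = -4797/1195 - 15541/1407 = -25320874/1681365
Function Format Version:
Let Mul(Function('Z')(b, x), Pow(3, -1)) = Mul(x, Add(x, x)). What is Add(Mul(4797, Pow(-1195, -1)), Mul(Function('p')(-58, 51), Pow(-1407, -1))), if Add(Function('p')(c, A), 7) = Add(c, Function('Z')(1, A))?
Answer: Rational(-25320874, 1681365) ≈ -15.060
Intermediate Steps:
Function('Z')(b, x) = Mul(6, Pow(x, 2)) (Function('Z')(b, x) = Mul(3, Mul(x, Add(x, x))) = Mul(3, Mul(x, Mul(2, x))) = Mul(3, Mul(2, Pow(x, 2))) = Mul(6, Pow(x, 2)))
Function('p')(c, A) = Add(-7, c, Mul(6, Pow(A, 2))) (Function('p')(c, A) = Add(-7, Add(c, Mul(6, Pow(A, 2)))) = Add(-7, c, Mul(6, Pow(A, 2))))
Add(Mul(4797, Pow(-1195, -1)), Mul(Function('p')(-58, 51), Pow(-1407, -1))) = Add(Mul(4797, Pow(-1195, -1)), Mul(Add(-7, -58, Mul(6, Pow(51, 2))), Pow(-1407, -1))) = Add(Mul(4797, Rational(-1, 1195)), Mul(Add(-7, -58, Mul(6, 2601)), Rational(-1, 1407))) = Add(Rational(-4797, 1195), Mul(Add(-7, -58, 15606), Rational(-1, 1407))) = Add(Rational(-4797, 1195), Mul(15541, Rational(-1, 1407))) = Add(Rational(-4797, 1195), Rational(-15541, 1407)) = Rational(-25320874, 1681365)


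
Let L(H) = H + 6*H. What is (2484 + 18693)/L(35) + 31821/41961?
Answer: 298801414/3426815 ≈ 87.195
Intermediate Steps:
L(H) = 7*H
(2484 + 18693)/L(35) + 31821/41961 = (2484 + 18693)/((7*35)) + 31821/41961 = 21177/245 + 31821*(1/41961) = 21177*(1/245) + 10607/13987 = 21177/245 + 10607/13987 = 298801414/3426815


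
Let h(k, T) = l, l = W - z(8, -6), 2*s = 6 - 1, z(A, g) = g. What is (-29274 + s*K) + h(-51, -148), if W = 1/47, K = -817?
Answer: -2943185/94 ≈ -31310.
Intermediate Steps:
s = 5/2 (s = (6 - 1)/2 = (½)*5 = 5/2 ≈ 2.5000)
W = 1/47 ≈ 0.021277
l = 283/47 (l = 1/47 - 1*(-6) = 1/47 + 6 = 283/47 ≈ 6.0213)
h(k, T) = 283/47
(-29274 + s*K) + h(-51, -148) = (-29274 + (5/2)*(-817)) + 283/47 = (-29274 - 4085/2) + 283/47 = -62633/2 + 283/47 = -2943185/94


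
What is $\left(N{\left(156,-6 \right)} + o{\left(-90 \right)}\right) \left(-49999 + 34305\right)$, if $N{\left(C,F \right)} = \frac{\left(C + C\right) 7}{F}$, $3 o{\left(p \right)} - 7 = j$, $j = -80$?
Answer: $\frac{18283510}{3} \approx 6.0945 \cdot 10^{6}$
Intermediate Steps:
$o{\left(p \right)} = - \frac{73}{3}$ ($o{\left(p \right)} = \frac{7}{3} + \frac{1}{3} \left(-80\right) = \frac{7}{3} - \frac{80}{3} = - \frac{73}{3}$)
$N{\left(C,F \right)} = \frac{14 C}{F}$ ($N{\left(C,F \right)} = \frac{2 C 7}{F} = \frac{14 C}{F}$)
$\left(N{\left(156,-6 \right)} + o{\left(-90 \right)}\right) \left(-49999 + 34305\right) = \left(14 \cdot 156 \frac{1}{-6} - \frac{73}{3}\right) \left(-49999 + 34305\right) = \left(14 \cdot 156 \left(- \frac{1}{6}\right) - \frac{73}{3}\right) \left(-15694\right) = \left(-364 - \frac{73}{3}\right) \left(-15694\right) = \left(- \frac{1165}{3}\right) \left(-15694\right) = \frac{18283510}{3}$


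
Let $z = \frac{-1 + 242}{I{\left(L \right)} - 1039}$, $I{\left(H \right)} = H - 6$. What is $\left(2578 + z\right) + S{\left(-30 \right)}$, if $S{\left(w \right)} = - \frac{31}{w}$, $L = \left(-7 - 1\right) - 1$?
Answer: $\frac{20385451}{7905} \approx 2578.8$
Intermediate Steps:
$L = -9$ ($L = -8 - 1 = -9$)
$I{\left(H \right)} = -6 + H$ ($I{\left(H \right)} = H - 6 = -6 + H$)
$z = - \frac{241}{1054}$ ($z = \frac{-1 + 242}{\left(-6 - 9\right) - 1039} = \frac{241}{-15 - 1039} = \frac{241}{-1054} = 241 \left(- \frac{1}{1054}\right) = - \frac{241}{1054} \approx -0.22865$)
$\left(2578 + z\right) + S{\left(-30 \right)} = \left(2578 - \frac{241}{1054}\right) - \frac{31}{-30} = \frac{2716971}{1054} - - \frac{31}{30} = \frac{2716971}{1054} + \frac{31}{30} = \frac{20385451}{7905}$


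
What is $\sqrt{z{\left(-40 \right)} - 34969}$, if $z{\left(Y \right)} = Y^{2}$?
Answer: $7 i \sqrt{681} \approx 182.67 i$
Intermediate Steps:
$\sqrt{z{\left(-40 \right)} - 34969} = \sqrt{\left(-40\right)^{2} - 34969} = \sqrt{1600 - 34969} = \sqrt{-33369} = 7 i \sqrt{681}$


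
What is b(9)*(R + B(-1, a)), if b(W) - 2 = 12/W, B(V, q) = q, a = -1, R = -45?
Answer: -460/3 ≈ -153.33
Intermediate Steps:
b(W) = 2 + 12/W
b(9)*(R + B(-1, a)) = (2 + 12/9)*(-45 - 1) = (2 + 12*(⅑))*(-46) = (2 + 4/3)*(-46) = (10/3)*(-46) = -460/3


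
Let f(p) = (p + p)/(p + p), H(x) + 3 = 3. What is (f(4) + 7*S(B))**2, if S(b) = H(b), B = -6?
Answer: 1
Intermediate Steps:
H(x) = 0 (H(x) = -3 + 3 = 0)
S(b) = 0
f(p) = 1 (f(p) = (2*p)/((2*p)) = (2*p)*(1/(2*p)) = 1)
(f(4) + 7*S(B))**2 = (1 + 7*0)**2 = (1 + 0)**2 = 1**2 = 1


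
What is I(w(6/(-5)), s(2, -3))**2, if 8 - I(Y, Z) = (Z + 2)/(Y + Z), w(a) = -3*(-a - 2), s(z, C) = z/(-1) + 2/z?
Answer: 2601/49 ≈ 53.082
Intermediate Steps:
s(z, C) = -z + 2/z (s(z, C) = z*(-1) + 2/z = -z + 2/z)
w(a) = 6 + 3*a (w(a) = -3*(-2 - a) = 6 + 3*a)
I(Y, Z) = 8 - (2 + Z)/(Y + Z) (I(Y, Z) = 8 - (Z + 2)/(Y + Z) = 8 - (2 + Z)/(Y + Z))
I(w(6/(-5)), s(2, -3))**2 = ((-2 + 7*(-1*2 + 2/2) + 8*(6 + 3*(6/(-5))))/((6 + 3*(6/(-5))) + (-1*2 + 2/2)))**2 = ((-2 + 7*(-2 + 2*(1/2)) + 8*(6 + 3*(6*(-1/5))))/((6 + 3*(6*(-1/5))) + (-2 + 2*(1/2))))**2 = ((-2 + 7*(-2 + 1) + 8*(6 + 3*(-6/5)))/((6 + 3*(-6/5)) + (-2 + 1)))**2 = ((-2 + 7*(-1) + 8*(6 - 18/5))/((6 - 18/5) - 1))**2 = ((-2 - 7 + 8*(12/5))/(12/5 - 1))**2 = ((-2 - 7 + 96/5)/(7/5))**2 = ((5/7)*(51/5))**2 = (51/7)**2 = 2601/49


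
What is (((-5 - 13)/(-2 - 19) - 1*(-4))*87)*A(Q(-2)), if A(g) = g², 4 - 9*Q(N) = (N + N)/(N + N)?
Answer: 986/21 ≈ 46.952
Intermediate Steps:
Q(N) = ⅓ (Q(N) = 4/9 - (N + N)/(9*(N + N)) = 4/9 - 2*N/(9*(2*N)) = 4/9 - 2*N*1/(2*N)/9 = 4/9 - ⅑*1 = 4/9 - ⅑ = ⅓)
(((-5 - 13)/(-2 - 19) - 1*(-4))*87)*A(Q(-2)) = (((-5 - 13)/(-2 - 19) - 1*(-4))*87)*(⅓)² = ((-18/(-21) + 4)*87)*(⅑) = ((-18*(-1/21) + 4)*87)*(⅑) = ((6/7 + 4)*87)*(⅑) = ((34/7)*87)*(⅑) = (2958/7)*(⅑) = 986/21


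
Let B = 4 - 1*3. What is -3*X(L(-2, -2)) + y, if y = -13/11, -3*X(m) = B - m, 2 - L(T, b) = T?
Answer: -46/11 ≈ -4.1818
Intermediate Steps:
B = 1 (B = 4 - 3 = 1)
L(T, b) = 2 - T
X(m) = -1/3 + m/3 (X(m) = -(1 - m)/3 = -1/3 + m/3)
y = -13/11 (y = -13*1/11 = -13/11 ≈ -1.1818)
-3*X(L(-2, -2)) + y = -3*(-1/3 + (2 - 1*(-2))/3) - 13/11 = -3*(-1/3 + (2 + 2)/3) - 13/11 = -3*(-1/3 + (1/3)*4) - 13/11 = -3*(-1/3 + 4/3) - 13/11 = -3*1 - 13/11 = -3 - 13/11 = -46/11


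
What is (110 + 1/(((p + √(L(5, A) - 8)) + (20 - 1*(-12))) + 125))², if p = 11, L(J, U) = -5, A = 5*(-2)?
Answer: (-341390061*I + 4065820*√13)/(-28211*I + 336*√13) ≈ 12101.0 - 0.028093*I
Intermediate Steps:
A = -10
(110 + 1/(((p + √(L(5, A) - 8)) + (20 - 1*(-12))) + 125))² = (110 + 1/(((11 + √(-5 - 8)) + (20 - 1*(-12))) + 125))² = (110 + 1/(((11 + √(-13)) + (20 + 12)) + 125))² = (110 + 1/(((11 + I*√13) + 32) + 125))² = (110 + 1/((43 + I*√13) + 125))² = (110 + 1/(168 + I*√13))²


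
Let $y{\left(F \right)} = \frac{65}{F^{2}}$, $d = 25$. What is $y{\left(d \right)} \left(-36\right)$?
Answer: $- \frac{468}{125} \approx -3.744$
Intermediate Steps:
$y{\left(F \right)} = \frac{65}{F^{2}}$
$y{\left(d \right)} \left(-36\right) = \frac{65}{625} \left(-36\right) = 65 \cdot \frac{1}{625} \left(-36\right) = \frac{13}{125} \left(-36\right) = - \frac{468}{125}$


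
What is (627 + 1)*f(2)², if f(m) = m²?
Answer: 10048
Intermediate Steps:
(627 + 1)*f(2)² = (627 + 1)*(2²)² = 628*4² = 628*16 = 10048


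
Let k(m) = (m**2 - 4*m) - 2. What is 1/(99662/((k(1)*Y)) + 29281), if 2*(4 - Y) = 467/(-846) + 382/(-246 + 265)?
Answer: 928535/30392367311 ≈ 3.0552e-5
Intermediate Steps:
k(m) = -2 + m**2 - 4*m
Y = -185707/32148 (Y = 4 - (467/(-846) + 382/(-246 + 265))/2 = 4 - (467*(-1/846) + 382/19)/2 = 4 - (-467/846 + 382*(1/19))/2 = 4 - (-467/846 + 382/19)/2 = 4 - 1/2*314299/16074 = 4 - 314299/32148 = -185707/32148 ≈ -5.7766)
1/(99662/((k(1)*Y)) + 29281) = 1/(99662/(((-2 + 1**2 - 4*1)*(-185707/32148))) + 29281) = 1/(99662/(((-2 + 1 - 4)*(-185707/32148))) + 29281) = 1/(99662/((-5*(-185707/32148))) + 29281) = 1/(99662/(928535/32148) + 29281) = 1/(99662*(32148/928535) + 29281) = 1/(3203933976/928535 + 29281) = 1/(30392367311/928535) = 928535/30392367311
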